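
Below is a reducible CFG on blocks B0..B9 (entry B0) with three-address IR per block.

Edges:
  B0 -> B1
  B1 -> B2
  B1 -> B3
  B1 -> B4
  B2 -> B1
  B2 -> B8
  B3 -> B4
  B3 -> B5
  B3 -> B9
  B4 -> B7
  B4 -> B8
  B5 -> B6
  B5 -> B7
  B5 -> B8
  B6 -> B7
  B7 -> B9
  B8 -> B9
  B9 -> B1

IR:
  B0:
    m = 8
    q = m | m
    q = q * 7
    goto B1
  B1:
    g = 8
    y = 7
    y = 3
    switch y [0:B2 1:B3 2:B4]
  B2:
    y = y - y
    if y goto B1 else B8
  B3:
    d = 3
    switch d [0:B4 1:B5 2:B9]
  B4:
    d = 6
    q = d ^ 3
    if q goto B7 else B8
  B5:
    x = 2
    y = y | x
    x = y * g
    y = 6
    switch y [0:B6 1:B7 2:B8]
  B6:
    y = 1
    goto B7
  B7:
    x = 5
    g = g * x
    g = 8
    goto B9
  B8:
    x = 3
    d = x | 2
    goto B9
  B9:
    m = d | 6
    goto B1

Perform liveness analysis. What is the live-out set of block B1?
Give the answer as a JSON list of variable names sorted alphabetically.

Per-block:
  B0: {m,q} / ∅
  B1: {g,y} / ∅
  B2: {y} / {y}
  B3: {d} / ∅
  B4: {d,q} / ∅
  B5: {x,y} / {g,y}
  B6: {y} / ∅
  B7: {g,x} / {g}
  B8: {d,x} / ∅
  B9: {m} / {d}

Backward fixpoint:
  live B0: ∅→∅
  live B1: ∅→{g,y}
  live B2: {y}→∅
  live B3: {g,y}→{d,g,y}
  live B4: {g}→{d,g}
  live B5: {d,g,y}→{d,g}
  live B6: {d,g}→{d,g}
  live B7: {d,g}→{d}
  live B8: ∅→{d}
  live B9: {d}→∅

live-out(B1) = ["g", "y"]

Answer: ["g", "y"]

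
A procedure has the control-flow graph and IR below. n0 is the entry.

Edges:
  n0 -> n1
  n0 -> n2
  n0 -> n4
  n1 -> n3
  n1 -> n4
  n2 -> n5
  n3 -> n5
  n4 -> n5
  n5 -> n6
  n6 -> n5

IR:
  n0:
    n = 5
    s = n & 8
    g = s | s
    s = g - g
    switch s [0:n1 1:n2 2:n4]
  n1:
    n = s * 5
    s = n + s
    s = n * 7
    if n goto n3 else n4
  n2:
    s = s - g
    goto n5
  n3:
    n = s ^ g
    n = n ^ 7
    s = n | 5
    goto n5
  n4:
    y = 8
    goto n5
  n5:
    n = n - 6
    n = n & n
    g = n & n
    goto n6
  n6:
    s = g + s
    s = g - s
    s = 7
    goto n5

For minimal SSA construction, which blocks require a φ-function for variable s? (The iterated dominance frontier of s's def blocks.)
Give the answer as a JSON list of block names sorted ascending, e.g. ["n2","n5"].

idom tree: n1←n0 n2←n0 n3←n1 n4←n0 n5←n0 n6←n5
Dom∩ at merges:
  n4: preds {n0,n1}: {n0} ∩ {n0,n1} = {n0}; idom=n0
  n5: preds {n2,n3,n4,n6}: {n0,n2} ∩ {n0,n1,n3} ∩ {n0,n4} ∩ {n0,n5,n6} = {n0}; idom=n0

Frontier:
  join n4 pred n0: · stop@n0
  join n4 pred n1: n1 stop@n0
  join n5 pred n2: n2 stop@n0
  join n5 pred n3: n3→n1 stop@n0
  join n5 pred n4: n4 stop@n0
  join n5 pred n6: n6→n5 stop@n0
  DF(n0)=∅
  DF(n1)={n4,n5}
  DF(n2)={n5}
  DF(n3)={n5}
  DF(n4)={n5}
  DF(n5)={n5}
  DF(n6)={n5}

φ for s: defs {n0,n1,n2,n3,n6}
  DF⁺ = {n4,n5}

Answer: ["n4", "n5"]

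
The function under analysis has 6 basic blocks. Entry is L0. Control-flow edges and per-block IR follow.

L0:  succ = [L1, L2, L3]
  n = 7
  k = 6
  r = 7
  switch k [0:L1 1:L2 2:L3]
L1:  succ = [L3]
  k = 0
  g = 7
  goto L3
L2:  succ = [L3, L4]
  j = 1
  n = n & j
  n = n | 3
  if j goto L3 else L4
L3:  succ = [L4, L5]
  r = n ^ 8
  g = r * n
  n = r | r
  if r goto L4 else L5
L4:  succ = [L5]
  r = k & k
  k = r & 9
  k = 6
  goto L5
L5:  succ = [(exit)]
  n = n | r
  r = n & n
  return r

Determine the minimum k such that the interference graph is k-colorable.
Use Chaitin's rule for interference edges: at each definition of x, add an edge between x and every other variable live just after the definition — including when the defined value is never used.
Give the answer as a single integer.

Answer: 4

Derivation:
def/use:
  L0 def {k,n,r} use ∅
  L1 def {g,k} use ∅
  L2 def {j,n} use {n}
  L3 def {g,n,r} use {n}
  L4 def {k,r} use {k}
  L5 def {n,r} use {n,r}

Liveness:
  L0 li=∅ lo={k,n}
  L1 li={n} lo={k,n}
  L2 li={k,n} lo={k,n}
  L3 li={k,n} lo={k,n,r}
  L4 li={k,n} lo={n,r}
  L5 li={n,r} lo=∅

Interfere edges:
  g — {k,n,r}
  j — {k,n}
  k — {g,j,n,r}
  n — {g,j,k,r}
  r — {g,k,n}

Registers:
  lower bound: {g,k,n,r} mutually conflict ⇒ χ ≥ 4
  assign g→R2 j→R2 k→R0 n→R1 r→R3 — no edge inside a register ⇒ χ ≤ 4
  χ = 4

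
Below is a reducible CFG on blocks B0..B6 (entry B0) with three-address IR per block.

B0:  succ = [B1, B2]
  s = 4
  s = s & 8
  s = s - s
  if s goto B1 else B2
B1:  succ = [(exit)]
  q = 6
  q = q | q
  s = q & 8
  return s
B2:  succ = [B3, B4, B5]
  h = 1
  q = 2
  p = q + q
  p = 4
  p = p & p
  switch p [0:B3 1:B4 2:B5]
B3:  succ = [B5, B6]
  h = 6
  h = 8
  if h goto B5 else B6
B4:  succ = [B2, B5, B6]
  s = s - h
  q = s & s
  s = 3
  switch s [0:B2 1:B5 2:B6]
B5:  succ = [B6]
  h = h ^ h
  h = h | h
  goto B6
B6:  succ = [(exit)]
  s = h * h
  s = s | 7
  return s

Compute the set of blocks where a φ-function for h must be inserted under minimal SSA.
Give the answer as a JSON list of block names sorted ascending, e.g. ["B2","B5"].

idom tree: B1←B0 B2←B0 B3←B2 B4←B2 B5←B2 B6←B2
Dom at joins:
  B2: preds {B0,B4}: {B0} ∩ {B0,B2,B4} = {B0}; idom=B0
  B5: preds {B2,B3,B4}: {B0,B2} ∩ {B0,B2,B3} ∩ {B0,B2,B4} = {B0,B2}; idom=B2
  B6: preds {B3,B4,B5}: {B0,B2,B3} ∩ {B0,B2,B4} ∩ {B0,B2,B5} = {B0,B2}; idom=B2

Frontier:
  join B2 pred B0: · stop@B0
  join B2 pred B4: B4→B2 stop@B0
  join B5 pred B2: · stop@B2
  join B5 pred B3: B3 stop@B2
  join B5 pred B4: B4 stop@B2
  join B6 pred B3: B3 stop@B2
  join B6 pred B4: B4 stop@B2
  join B6 pred B5: B5 stop@B2
  B0 → ∅
  B1 → ∅
  B2 → {B2}
  B3 → {B5,B6}
  B4 → {B2,B5,B6}
  B5 → {B6}
  B6 → ∅

φ for h: defs {B2,B3,B5}
  DF⁺ = {B2,B5,B6}

Answer: ["B2", "B5", "B6"]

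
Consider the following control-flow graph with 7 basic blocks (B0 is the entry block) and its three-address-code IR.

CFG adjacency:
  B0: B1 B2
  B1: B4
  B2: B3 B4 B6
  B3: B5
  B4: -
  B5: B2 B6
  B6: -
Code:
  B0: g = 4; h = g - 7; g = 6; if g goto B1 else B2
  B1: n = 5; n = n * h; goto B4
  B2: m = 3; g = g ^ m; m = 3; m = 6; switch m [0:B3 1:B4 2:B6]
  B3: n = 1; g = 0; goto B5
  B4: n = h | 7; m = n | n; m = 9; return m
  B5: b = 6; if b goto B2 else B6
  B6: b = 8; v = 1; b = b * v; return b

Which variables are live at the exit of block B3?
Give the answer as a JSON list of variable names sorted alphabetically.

Answer: ["g", "h"]

Derivation:
Per-block:
  B0: def={g,h} ue=∅
  B1: def={n} ue={h}
  B2: def={g,m} ue={g}
  B3: def={g,n} ue=∅
  B4: def={m,n} ue={h}
  B5: def={b} ue=∅
  B6: def={b,v} ue=∅

Backward fixpoint:
  B0 li=∅ lo={g,h}
  B1 li={h} lo={h}
  B2 li={g,h} lo={h}
  B3 li={h} lo={g,h}
  B4 li={h} lo=∅
  B5 li={g,h} lo={g,h}
  B6 li=∅ lo=∅

live-out(B3) = ["g", "h"]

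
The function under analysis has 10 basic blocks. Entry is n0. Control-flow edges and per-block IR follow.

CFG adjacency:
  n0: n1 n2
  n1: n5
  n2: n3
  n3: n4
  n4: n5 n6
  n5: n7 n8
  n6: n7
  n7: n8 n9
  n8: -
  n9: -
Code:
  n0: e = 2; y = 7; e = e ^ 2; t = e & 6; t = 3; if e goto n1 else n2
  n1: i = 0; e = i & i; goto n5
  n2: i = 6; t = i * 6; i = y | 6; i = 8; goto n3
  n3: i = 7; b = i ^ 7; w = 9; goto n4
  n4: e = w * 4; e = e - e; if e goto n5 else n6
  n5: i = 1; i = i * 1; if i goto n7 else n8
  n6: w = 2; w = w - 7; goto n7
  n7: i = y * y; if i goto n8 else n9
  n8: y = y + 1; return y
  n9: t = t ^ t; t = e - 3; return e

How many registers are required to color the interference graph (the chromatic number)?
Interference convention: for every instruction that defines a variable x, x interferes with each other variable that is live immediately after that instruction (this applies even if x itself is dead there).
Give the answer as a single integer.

Block summaries:
  n0: def={e,t,y} ue=∅
  n1: def={e,i} ue=∅
  n2: def={i,t} ue={y}
  n3: def={b,i,w} ue=∅
  n4: def={e} ue={w}
  n5: def={i} ue=∅
  n6: def={w} ue=∅
  n7: def={i} ue={y}
  n8: def={y} ue={y}
  n9: def={t} ue={e,t}

Backward fixpoint:
  live n0: ∅→{t,y}
  live n1: {t,y}→{e,t,y}
  live n2: {y}→{t,y}
  live n3: {t,y}→{t,w,y}
  live n4: {t,w,y}→{e,t,y}
  live n5: {e,t,y}→{e,t,y}
  live n6: {e,t,y}→{e,t,y}
  live n7: {e,t,y}→{e,t,y}
  live n8: {y}→∅
  live n9: {e,t}→∅

Conflict graph:
  b — {t,y}
  e — {i,t,w,y}
  i — {e,t,y}
  t — {b,e,i,w,y}
  w — {e,t,y}
  y — {b,e,i,t,w}

Colouring:
  lower bound: {e,i,t,y} mutually conflict ⇒ χ ≥ 4
  assign b→R2 e→R2 i→R3 t→R0 w→R3 y→R1 — no edge inside a register ⇒ χ ≤ 4
  χ = 4

Answer: 4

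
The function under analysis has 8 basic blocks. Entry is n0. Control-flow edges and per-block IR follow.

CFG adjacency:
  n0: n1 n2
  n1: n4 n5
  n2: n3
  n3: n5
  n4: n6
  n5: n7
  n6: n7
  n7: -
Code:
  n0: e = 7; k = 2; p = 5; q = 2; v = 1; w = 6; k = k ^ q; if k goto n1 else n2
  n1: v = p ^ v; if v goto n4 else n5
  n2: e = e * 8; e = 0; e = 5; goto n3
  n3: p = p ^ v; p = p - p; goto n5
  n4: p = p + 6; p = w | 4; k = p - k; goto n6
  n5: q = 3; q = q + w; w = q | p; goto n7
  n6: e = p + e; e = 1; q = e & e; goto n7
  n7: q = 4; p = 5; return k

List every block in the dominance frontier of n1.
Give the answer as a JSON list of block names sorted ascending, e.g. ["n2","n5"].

Answer: ["n5", "n7"]

Analysis:
idom tree: n1←n0 n2←n0 n3←n2 n4←n1 n5←n0 n6←n4 n7←n0
Join-block Dom:
  n5: preds {n1,n3}: {n0,n1} ∩ {n0,n2,n3} = {n0}; idom=n0
  n7: preds {n5,n6}: {n0,n5} ∩ {n0,n1,n4,n6} = {n0}; idom=n0

Frontier:
  join n5 pred n1: n1 stop@n0
  join n5 pred n3: n3→n2 stop@n0
  join n7 pred n5: n5 stop@n0
  join n7 pred n6: n6→n4→n1 stop@n0
  DF(n0)=∅
  DF(n1)={n5,n7}
  DF(n2)={n5}
  DF(n3)={n5}
  DF(n4)={n7}
  DF(n5)={n7}
  DF(n6)={n7}
  DF(n7)=∅

DF(n1) = ["n5", "n7"]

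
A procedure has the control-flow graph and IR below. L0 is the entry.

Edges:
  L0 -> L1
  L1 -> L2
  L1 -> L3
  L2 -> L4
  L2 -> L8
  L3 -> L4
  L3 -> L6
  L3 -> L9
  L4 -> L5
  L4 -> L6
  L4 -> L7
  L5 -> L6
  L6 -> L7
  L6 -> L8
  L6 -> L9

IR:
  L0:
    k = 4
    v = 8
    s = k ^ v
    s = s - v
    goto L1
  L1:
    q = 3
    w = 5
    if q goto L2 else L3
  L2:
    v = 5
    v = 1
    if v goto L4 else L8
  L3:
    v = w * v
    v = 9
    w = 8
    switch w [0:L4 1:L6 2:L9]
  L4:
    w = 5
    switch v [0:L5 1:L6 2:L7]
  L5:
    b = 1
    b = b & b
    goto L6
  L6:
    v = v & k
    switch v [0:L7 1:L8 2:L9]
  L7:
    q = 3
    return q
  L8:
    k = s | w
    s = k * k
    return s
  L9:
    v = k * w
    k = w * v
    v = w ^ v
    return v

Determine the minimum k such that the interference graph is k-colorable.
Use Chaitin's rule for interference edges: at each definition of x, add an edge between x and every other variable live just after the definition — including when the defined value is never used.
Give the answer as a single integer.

def/use:
  L0: def={k,s,v} ue=∅
  L1: def={q,w} ue=∅
  L2: def={v} ue=∅
  L3: def={v,w} ue={v,w}
  L4: def={w} ue={v}
  L5: def={b} ue=∅
  L6: def={v} ue={k,v}
  L7: def={q} ue=∅
  L8: def={k,s} ue={s,w}
  L9: def={k,v} ue={k,w}

Liveness:
  live L0: ∅→{k,s,v}
  live L1: {k,s,v}→{k,s,v,w}
  live L2: {k,s,w}→{k,s,v,w}
  live L3: {k,s,v,w}→{k,s,v,w}
  live L4: {k,s,v}→{k,s,v,w}
  live L5: {k,s,v,w}→{k,s,v,w}
  live L6: {k,s,v,w}→{k,s,w}
  live L7: ∅→∅
  live L8: {s,w}→∅
  live L9: {k,w}→∅

Interfere edges:
  b: {k,s,v,w}
  k: {b,q,s,v,w}
  q: {k,s,v,w}
  s: {b,k,q,v,w}
  v: {b,k,q,s,w}
  w: {b,k,q,s,v}

Registers:
  {b,k,s,v,w} pairwise interfere (5-clique) ⇒ χ ≥ 5
  5-colouring: R0={k}  R1={s}  R2={v}  R3={w}  R4={b,q}
  χ = 5

Answer: 5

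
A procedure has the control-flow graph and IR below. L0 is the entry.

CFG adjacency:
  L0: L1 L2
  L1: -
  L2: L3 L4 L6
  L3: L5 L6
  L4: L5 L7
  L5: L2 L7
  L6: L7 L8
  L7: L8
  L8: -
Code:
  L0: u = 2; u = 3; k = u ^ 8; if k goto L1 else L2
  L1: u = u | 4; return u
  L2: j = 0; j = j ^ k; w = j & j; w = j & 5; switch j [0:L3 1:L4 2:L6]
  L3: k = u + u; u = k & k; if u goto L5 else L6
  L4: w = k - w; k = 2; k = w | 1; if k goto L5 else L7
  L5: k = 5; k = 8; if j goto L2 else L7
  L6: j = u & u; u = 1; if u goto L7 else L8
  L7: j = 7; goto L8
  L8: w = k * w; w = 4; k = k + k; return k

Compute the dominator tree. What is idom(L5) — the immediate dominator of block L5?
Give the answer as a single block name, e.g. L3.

idom tree: L1←L0 L2←L0 L3←L2 L4←L2 L5←L2 L6←L2 L7←L2 L8←L2
Dom∩ at merges:
  L2: preds {L0,L5}: {L0} ∩ {L0,L2,L5} = {L0}; idom=L0
  L5: preds {L3,L4}: {L0,L2,L3} ∩ {L0,L2,L4} = {L0,L2}; idom=L2
  L6: preds {L2,L3}: {L0,L2} ∩ {L0,L2,L3} = {L0,L2}; idom=L2
  L7: preds {L4,L5,L6}: {L0,L2,L4} ∩ {L0,L2,L5} ∩ {L0,L2,L6} = {L0,L2}; idom=L2
  L8: preds {L6,L7}: {L0,L2,L6} ∩ {L0,L2,L7} = {L0,L2}; idom=L2

idom(L5) = L2

Answer: L2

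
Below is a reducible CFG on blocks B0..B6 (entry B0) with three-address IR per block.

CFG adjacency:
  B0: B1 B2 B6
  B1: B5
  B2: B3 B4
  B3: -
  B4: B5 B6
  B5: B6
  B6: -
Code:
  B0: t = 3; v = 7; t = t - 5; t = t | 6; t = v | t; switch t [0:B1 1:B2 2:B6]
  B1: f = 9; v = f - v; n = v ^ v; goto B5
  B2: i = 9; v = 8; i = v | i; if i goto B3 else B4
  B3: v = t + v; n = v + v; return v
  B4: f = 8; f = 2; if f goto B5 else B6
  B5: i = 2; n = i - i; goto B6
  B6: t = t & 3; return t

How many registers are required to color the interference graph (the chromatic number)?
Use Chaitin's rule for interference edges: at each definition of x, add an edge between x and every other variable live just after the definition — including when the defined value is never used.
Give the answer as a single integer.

Answer: 3

Derivation:
Per-block:
  B0: {t,v} / ∅
  B1: {f,n,v} / {v}
  B2: {i,v} / ∅
  B3: {n,v} / {t,v}
  B4: {f} / ∅
  B5: {i,n} / ∅
  B6: {t} / {t}

Backward fixpoint:
  live B0: ∅→{t,v}
  live B1: {t,v}→{t}
  live B2: {t}→{t,v}
  live B3: {t,v}→∅
  live B4: {t}→{t}
  live B5: {t}→{t}
  live B6: {t}→∅

Conflict graph:
  f — {t,v}
  i — {t,v}
  n — {t,v}
  t — {f,i,n,v}
  v — {f,i,n,t}

Registers:
  {f,t,v} pairwise interfere (3-clique) ⇒ χ ≥ 3
  3-colouring: r0={t}  r1={v}  r2={f,i,n}
  χ = 3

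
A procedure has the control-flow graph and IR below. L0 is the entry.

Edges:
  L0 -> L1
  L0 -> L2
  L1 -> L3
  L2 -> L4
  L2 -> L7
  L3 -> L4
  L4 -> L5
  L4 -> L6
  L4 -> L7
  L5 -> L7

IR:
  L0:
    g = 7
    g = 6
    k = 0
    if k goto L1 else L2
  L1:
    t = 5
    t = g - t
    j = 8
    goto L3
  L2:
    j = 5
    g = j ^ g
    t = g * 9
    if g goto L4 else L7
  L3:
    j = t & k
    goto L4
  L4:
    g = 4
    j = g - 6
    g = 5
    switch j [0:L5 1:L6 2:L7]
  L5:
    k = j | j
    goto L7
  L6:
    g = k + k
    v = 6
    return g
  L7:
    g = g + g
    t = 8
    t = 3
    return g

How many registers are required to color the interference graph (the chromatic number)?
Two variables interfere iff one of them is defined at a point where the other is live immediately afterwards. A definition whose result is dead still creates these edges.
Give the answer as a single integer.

Block summaries:
  L0: def={g,k} ue=∅
  L1: def={j,t} ue={g}
  L2: def={g,j,t} ue={g}
  L3: def={j} ue={k,t}
  L4: def={g,j} ue=∅
  L5: def={k} ue={j}
  L6: def={g,v} ue={k}
  L7: def={g,t} ue={g}

Live sets:
  L0 li=∅ lo={g,k}
  L1 li={g,k} lo={k,t}
  L2 li={g,k} lo={g,k}
  L3 li={k,t} lo={k}
  L4 li={k} lo={g,j,k}
  L5 li={g,j} lo={g}
  L6 li={k} lo=∅
  L7 li={g} lo=∅

Interfere edges:
  g: {j,k,t,v}
  j: {g,k,t}
  k: {g,j,t}
  t: {g,j,k}
  v: {g}

Chromatic number:
  {g,j,k,t} pairwise interfere (4-clique) ⇒ χ ≥ 4
  assign g→r0 j→r1 k→r2 t→r3 v→r1 — no edge inside a register ⇒ χ ≤ 4
  χ = 4

Answer: 4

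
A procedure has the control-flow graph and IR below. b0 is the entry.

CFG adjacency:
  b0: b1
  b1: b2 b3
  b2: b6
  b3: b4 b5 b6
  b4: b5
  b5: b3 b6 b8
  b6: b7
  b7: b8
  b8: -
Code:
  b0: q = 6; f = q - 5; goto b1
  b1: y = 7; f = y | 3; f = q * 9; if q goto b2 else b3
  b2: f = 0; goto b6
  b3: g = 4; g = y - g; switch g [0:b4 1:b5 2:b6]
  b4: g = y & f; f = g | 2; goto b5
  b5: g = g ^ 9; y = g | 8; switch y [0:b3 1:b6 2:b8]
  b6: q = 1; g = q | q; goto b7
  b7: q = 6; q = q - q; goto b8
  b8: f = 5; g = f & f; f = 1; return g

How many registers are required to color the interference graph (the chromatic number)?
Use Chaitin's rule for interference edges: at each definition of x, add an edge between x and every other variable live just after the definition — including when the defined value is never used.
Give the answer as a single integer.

Block summaries:
  b0: def={f,q} ue=∅
  b1: def={f,y} ue={q}
  b2: def={f} ue=∅
  b3: def={g} ue={y}
  b4: def={f,g} ue={f,y}
  b5: def={g,y} ue={g}
  b6: def={g,q} ue=∅
  b7: def={q} ue=∅
  b8: def={f,g} ue=∅

Backward fixpoint:
  b0: in=∅ out={q}
  b1: in={q} out={f,y}
  b2: in=∅ out=∅
  b3: in={f,y} out={f,g,y}
  b4: in={f,y} out={f,g}
  b5: in={f,g} out={f,y}
  b6: in=∅ out=∅
  b7: in=∅ out=∅
  b8: in=∅ out=∅

Interference:
  f: {g,q,y}
  g: {f,y}
  q: {f,y}
  y: {f,g,q}

Colouring:
  lower bound: {f,g,y} mutually conflict ⇒ χ ≥ 3
  assign f→c0 g→c2 q→c2 y→c1 — no edge inside a register ⇒ χ ≤ 3
  χ = 3

Answer: 3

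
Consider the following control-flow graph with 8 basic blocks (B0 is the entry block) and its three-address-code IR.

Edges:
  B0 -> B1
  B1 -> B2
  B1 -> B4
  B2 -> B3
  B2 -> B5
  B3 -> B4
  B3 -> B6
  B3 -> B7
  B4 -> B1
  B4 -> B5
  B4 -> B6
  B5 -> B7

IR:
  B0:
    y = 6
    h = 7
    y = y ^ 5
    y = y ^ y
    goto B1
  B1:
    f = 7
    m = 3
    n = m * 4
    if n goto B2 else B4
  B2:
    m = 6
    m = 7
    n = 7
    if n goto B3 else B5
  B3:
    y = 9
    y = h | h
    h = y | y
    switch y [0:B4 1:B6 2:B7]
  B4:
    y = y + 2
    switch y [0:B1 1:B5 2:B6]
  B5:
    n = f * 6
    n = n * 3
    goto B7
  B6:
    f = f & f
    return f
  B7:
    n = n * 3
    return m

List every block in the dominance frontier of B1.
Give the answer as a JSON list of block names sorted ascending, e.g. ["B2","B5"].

Answer: ["B1"]

Analysis:
idom tree: B1←B0 B2←B1 B3←B2 B4←B1 B5←B1 B6←B1 B7←B1
Dom∩ at merges:
  B1: preds {B0,B4}: {B0} ∩ {B0,B1,B4} = {B0}; idom=B0
  B4: preds {B1,B3}: {B0,B1} ∩ {B0,B1,B2,B3} = {B0,B1}; idom=B1
  B5: preds {B2,B4}: {B0,B1,B2} ∩ {B0,B1,B4} = {B0,B1}; idom=B1
  B6: preds {B3,B4}: {B0,B1,B2,B3} ∩ {B0,B1,B4} = {B0,B1}; idom=B1
  B7: preds {B3,B5}: {B0,B1,B2,B3} ∩ {B0,B1,B5} = {B0,B1}; idom=B1

Frontier:
  B1←B0: walk · to B0
  B1←B4: walk B4→B1 to B0
  B4←B1: walk · to B1
  B4←B3: walk B3→B2 to B1
  B5←B2: walk B2 to B1
  B5←B4: walk B4 to B1
  B6←B3: walk B3→B2 to B1
  B6←B4: walk B4 to B1
  B7←B3: walk B3→B2 to B1
  B7←B5: walk B5 to B1
  DF(B0)=∅
  DF(B1)={B1}
  DF(B2)={B4,B5,B6,B7}
  DF(B3)={B4,B6,B7}
  DF(B4)={B1,B5,B6}
  DF(B5)={B7}
  DF(B6)=∅
  DF(B7)=∅

DF(B1) = ["B1"]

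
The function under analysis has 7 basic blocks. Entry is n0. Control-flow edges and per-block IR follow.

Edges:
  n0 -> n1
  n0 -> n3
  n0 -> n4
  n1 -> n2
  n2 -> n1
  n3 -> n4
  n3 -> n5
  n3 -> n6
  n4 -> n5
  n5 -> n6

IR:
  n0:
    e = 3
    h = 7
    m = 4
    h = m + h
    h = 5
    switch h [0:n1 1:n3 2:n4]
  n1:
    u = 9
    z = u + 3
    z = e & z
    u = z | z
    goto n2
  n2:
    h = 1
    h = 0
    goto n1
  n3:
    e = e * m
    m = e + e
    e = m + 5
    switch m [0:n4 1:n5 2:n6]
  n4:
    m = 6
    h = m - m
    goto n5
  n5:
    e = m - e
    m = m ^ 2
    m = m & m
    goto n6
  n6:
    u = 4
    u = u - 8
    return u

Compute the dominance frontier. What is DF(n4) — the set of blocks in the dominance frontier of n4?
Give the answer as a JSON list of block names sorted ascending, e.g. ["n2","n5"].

Answer: ["n5"]

Analysis:
idom tree: n1←n0 n2←n1 n3←n0 n4←n0 n5←n0 n6←n0
Dom at joins:
  n1: preds {n0,n2}: {n0} ∩ {n0,n1,n2} = {n0}; idom=n0
  n4: preds {n0,n3}: {n0} ∩ {n0,n3} = {n0}; idom=n0
  n5: preds {n3,n4}: {n0,n3} ∩ {n0,n4} = {n0}; idom=n0
  n6: preds {n3,n5}: {n0,n3} ∩ {n0,n5} = {n0}; idom=n0

DF derivation:
  join n1 pred n0: · stop@n0
  join n1 pred n2: n2→n1 stop@n0
  join n4 pred n0: · stop@n0
  join n4 pred n3: n3 stop@n0
  join n5 pred n3: n3 stop@n0
  join n5 pred n4: n4 stop@n0
  join n6 pred n3: n3 stop@n0
  join n6 pred n5: n5 stop@n0
  n0 → ∅
  n1 → {n1}
  n2 → {n1}
  n3 → {n4,n5,n6}
  n4 → {n5}
  n5 → {n6}
  n6 → ∅

DF(n4) = ["n5"]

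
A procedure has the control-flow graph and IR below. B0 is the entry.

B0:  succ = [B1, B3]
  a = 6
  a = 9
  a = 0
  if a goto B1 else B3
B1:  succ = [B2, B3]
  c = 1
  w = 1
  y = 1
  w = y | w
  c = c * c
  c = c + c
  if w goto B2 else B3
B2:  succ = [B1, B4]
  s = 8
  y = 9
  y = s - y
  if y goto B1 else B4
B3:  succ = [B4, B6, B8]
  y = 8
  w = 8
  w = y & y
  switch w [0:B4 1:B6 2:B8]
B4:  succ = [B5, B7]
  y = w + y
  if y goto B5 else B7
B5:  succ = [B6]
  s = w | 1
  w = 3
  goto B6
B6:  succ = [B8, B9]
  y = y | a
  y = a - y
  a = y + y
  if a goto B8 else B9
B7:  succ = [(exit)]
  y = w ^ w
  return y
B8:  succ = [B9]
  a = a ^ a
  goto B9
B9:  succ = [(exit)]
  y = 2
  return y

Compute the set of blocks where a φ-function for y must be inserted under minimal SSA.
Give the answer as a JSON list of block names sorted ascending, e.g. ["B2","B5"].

idom tree: B1←B0 B2←B1 B3←B0 B4←B0 B5←B4 B6←B0 B7←B4 B8←B0 B9←B0
Dom∩ at merges:
  B1: preds {B0,B2}: {B0} ∩ {B0,B1,B2} = {B0}; idom=B0
  B3: preds {B0,B1}: {B0} ∩ {B0,B1} = {B0}; idom=B0
  B4: preds {B2,B3}: {B0,B1,B2} ∩ {B0,B3} = {B0}; idom=B0
  B6: preds {B3,B5}: {B0,B3} ∩ {B0,B4,B5} = {B0}; idom=B0
  B8: preds {B3,B6}: {B0,B3} ∩ {B0,B6} = {B0}; idom=B0
  B9: preds {B6,B8}: {B0,B6} ∩ {B0,B8} = {B0}; idom=B0

DF walk-up:
  join B1 pred B0: · stop@B0
  join B1 pred B2: B2→B1 stop@B0
  join B3 pred B0: · stop@B0
  join B3 pred B1: B1 stop@B0
  join B4 pred B2: B2→B1 stop@B0
  join B4 pred B3: B3 stop@B0
  join B6 pred B3: B3 stop@B0
  join B6 pred B5: B5→B4 stop@B0
  join B8 pred B3: B3 stop@B0
  join B8 pred B6: B6 stop@B0
  join B9 pred B6: B6 stop@B0
  join B9 pred B8: B8 stop@B0
  B0 → ∅
  B1 → {B1,B3,B4}
  B2 → {B1,B4}
  B3 → {B4,B6,B8}
  B4 → {B6}
  B5 → {B6}
  B6 → {B8,B9}
  B7 → ∅
  B8 → {B9}
  B9 → ∅

φ for y: defs {B1,B2,B3,B4,B6,B7,B9}
  DF⁺ = {B1,B3,B4,B6,B8,B9}

Answer: ["B1", "B3", "B4", "B6", "B8", "B9"]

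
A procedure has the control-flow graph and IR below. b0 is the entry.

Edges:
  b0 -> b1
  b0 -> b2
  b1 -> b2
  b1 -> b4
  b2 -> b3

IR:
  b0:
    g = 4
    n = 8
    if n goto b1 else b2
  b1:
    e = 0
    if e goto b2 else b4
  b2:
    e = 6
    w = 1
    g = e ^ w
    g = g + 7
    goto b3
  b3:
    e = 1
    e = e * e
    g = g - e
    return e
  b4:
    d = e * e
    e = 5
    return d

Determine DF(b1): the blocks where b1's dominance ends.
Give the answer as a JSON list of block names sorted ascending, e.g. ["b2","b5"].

idom tree: b1←b0 b2←b0 b3←b2 b4←b1
Join-block Dom:
  b2: preds {b0,b1}: {b0} ∩ {b0,b1} = {b0}; idom=b0

DF derivation:
  b2←b0: walk · to b0
  b2←b1: walk b1 to b0
  b0 → ∅
  b1 → {b2}
  b2 → ∅
  b3 → ∅
  b4 → ∅

DF(b1) = ["b2"]

Answer: ["b2"]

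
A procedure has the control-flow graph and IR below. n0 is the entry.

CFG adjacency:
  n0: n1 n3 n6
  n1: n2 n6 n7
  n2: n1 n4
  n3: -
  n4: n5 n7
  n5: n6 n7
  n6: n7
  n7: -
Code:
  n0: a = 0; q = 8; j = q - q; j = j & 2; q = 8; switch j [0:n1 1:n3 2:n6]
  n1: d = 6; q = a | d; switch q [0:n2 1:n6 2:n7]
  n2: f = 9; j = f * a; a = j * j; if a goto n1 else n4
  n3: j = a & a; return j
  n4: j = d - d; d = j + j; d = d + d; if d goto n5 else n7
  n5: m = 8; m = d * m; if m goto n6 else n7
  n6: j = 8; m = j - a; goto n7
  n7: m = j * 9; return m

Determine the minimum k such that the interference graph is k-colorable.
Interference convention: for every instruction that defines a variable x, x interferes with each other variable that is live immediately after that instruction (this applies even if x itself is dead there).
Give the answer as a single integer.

Block summaries:
  n0 def {a,j,q} use ∅
  n1 def {d,q} use {a}
  n2 def {a,f,j} use {a}
  n3 def {j} use {a}
  n4 def {d,j} use {d}
  n5 def {m} use {d}
  n6 def {j,m} use {a}
  n7 def {m} use {j}

Backward fixpoint:
  live n0: ∅→{a,j}
  live n1: {a,j}→{a,d,j}
  live n2: {a,d}→{a,d,j}
  live n3: {a}→∅
  live n4: {a,d}→{a,d,j}
  live n5: {a,d,j}→{a,j}
  live n6: {a}→{j}
  live n7: {j}→∅

Interfere edges:
  a↔{d,f,j,m,q}
  d↔{a,f,j,m,q}
  f↔{a,d}
  j↔{a,d,m,q}
  m↔{a,d,j}
  q↔{a,d,j}

Registers:
  {a,d,j,m} pairwise interfere (4-clique) ⇒ χ ≥ 4
  assign a→c0 d→c1 f→c2 j→c2 m→c3 q→c3 — no edge inside a register ⇒ χ ≤ 4
  χ = 4

Answer: 4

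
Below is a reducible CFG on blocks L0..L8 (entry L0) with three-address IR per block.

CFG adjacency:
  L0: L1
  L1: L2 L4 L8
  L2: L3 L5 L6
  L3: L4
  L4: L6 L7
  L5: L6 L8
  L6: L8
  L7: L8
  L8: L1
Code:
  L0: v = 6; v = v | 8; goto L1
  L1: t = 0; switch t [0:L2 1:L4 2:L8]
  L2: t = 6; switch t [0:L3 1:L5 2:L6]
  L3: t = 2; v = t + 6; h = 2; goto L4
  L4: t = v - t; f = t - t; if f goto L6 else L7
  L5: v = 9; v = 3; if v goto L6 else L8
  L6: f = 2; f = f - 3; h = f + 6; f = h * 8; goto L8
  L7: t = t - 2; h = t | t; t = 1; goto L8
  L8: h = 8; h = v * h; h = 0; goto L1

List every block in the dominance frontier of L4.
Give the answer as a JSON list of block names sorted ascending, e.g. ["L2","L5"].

Answer: ["L6", "L8"]

Analysis:
idom tree: L1←L0 L2←L1 L3←L2 L4←L1 L5←L2 L6←L1 L7←L4 L8←L1
Join-block Dom:
  L1: preds {L0,L8}: {L0} ∩ {L0,L1,L8} = {L0}; idom=L0
  L4: preds {L1,L3}: {L0,L1} ∩ {L0,L1,L2,L3} = {L0,L1}; idom=L1
  L6: preds {L2,L4,L5}: {L0,L1,L2} ∩ {L0,L1,L4} ∩ {L0,L1,L2,L5} = {L0,L1}; idom=L1
  L8: preds {L1,L5,L6,L7}: {L0,L1} ∩ {L0,L1,L2,L5} ∩ {L0,L1,L6} ∩ {L0,L1,L4,L7} = {L0,L1}; idom=L1

DF derivation:
  L1←L0: walk · to L0
  L1←L8: walk L8→L1 to L0
  L4←L1: walk · to L1
  L4←L3: walk L3→L2 to L1
  L6←L2: walk L2 to L1
  L6←L4: walk L4 to L1
  L6←L5: walk L5→L2 to L1
  L8←L1: walk · to L1
  L8←L5: walk L5→L2 to L1
  L8←L6: walk L6 to L1
  L8←L7: walk L7→L4 to L1
  DF(L0)=∅
  DF(L1)={L1}
  DF(L2)={L4,L6,L8}
  DF(L3)={L4}
  DF(L4)={L6,L8}
  DF(L5)={L6,L8}
  DF(L6)={L8}
  DF(L7)={L8}
  DF(L8)={L1}

DF(L4) = ["L6", "L8"]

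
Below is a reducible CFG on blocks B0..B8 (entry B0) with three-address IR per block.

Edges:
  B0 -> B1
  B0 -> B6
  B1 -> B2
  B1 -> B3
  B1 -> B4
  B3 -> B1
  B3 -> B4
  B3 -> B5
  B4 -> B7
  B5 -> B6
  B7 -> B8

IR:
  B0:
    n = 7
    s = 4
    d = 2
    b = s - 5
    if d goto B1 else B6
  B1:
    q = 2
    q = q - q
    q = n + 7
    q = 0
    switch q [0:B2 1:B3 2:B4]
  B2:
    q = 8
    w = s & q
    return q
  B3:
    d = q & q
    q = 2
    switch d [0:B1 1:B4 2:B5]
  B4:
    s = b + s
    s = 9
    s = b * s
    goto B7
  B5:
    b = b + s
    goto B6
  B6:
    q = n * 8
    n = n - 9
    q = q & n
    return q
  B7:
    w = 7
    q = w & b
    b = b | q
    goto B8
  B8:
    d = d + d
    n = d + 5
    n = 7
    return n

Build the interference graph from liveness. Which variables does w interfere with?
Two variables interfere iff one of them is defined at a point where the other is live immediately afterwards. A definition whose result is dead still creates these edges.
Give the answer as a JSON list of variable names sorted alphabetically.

def/use:
  B0 def {b,d,n,s} use ∅
  B1 def {q} use {n}
  B2 def {q,w} use {s}
  B3 def {d,q} use {q}
  B4 def {s} use {b,s}
  B5 def {b} use {b,s}
  B6 def {n,q} use {n}
  B7 def {b,q,w} use {b}
  B8 def {d,n} use {d}

Liveness:
  live B0: ∅→{b,d,n,s}
  live B1: {b,d,n,s}→{b,d,n,q,s}
  live B2: {s}→∅
  live B3: {b,n,q,s}→{b,d,n,s}
  live B4: {b,d,s}→{b,d}
  live B5: {b,n,s}→{n}
  live B6: {n}→∅
  live B7: {b,d}→{d}
  live B8: {d}→∅

Interfere edges:
  b — {d,n,q,s,w}
  d — {b,n,q,s,w}
  n — {b,d,q,s}
  q — {b,d,n,s,w}
  s — {b,d,n,q}
  w — {b,d,q}

N(w) = ["b", "d", "q"]

Answer: ["b", "d", "q"]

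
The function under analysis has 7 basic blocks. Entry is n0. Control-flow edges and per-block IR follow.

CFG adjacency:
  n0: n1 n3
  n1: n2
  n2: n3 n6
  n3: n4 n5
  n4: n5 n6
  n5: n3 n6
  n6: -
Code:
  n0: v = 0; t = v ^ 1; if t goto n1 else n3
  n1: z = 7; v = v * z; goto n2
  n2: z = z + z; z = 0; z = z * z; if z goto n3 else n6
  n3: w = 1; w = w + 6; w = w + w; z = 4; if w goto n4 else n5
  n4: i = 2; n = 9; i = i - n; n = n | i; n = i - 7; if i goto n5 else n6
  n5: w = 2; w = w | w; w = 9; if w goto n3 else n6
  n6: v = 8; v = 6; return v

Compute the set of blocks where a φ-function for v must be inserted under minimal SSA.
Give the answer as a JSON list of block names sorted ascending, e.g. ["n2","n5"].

Answer: ["n3", "n6"]

Derivation:
idom tree: n1←n0 n2←n1 n3←n0 n4←n3 n5←n3 n6←n0
Dom at joins:
  n3: preds {n0,n2,n5}: {n0} ∩ {n0,n1,n2} ∩ {n0,n3,n5} = {n0}; idom=n0
  n5: preds {n3,n4}: {n0,n3} ∩ {n0,n3,n4} = {n0,n3}; idom=n3
  n6: preds {n2,n4,n5}: {n0,n1,n2} ∩ {n0,n3,n4} ∩ {n0,n3,n5} = {n0}; idom=n0

DF walk-up:
  n3←n0: walk · to n0
  n3←n2: walk n2→n1 to n0
  n3←n5: walk n5→n3 to n0
  n5←n3: walk · to n3
  n5←n4: walk n4 to n3
  n6←n2: walk n2→n1 to n0
  n6←n4: walk n4→n3 to n0
  n6←n5: walk n5→n3 to n0
  n0 → ∅
  n1 → {n3,n6}
  n2 → {n3,n6}
  n3 → {n3,n6}
  n4 → {n5,n6}
  n5 → {n3,n6}
  n6 → ∅

φ for v: defs {n0,n1,n6}
  DF⁺ = {n3,n6}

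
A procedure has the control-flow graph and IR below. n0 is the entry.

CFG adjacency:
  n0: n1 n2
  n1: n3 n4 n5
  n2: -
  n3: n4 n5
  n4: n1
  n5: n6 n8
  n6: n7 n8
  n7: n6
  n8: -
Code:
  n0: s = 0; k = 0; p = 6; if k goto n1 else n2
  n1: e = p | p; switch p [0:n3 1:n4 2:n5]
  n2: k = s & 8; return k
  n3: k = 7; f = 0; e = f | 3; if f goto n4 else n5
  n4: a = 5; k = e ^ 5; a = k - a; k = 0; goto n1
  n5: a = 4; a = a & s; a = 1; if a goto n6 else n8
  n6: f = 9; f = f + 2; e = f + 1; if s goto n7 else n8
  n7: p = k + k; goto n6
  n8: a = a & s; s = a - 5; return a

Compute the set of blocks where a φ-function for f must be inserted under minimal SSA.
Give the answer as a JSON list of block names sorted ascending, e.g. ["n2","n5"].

idom tree: n1←n0 n2←n0 n3←n1 n4←n1 n5←n1 n6←n5 n7←n6 n8←n5
Dom∩ at merges:
  n1: preds {n0,n4}: {n0} ∩ {n0,n1,n4} = {n0}; idom=n0
  n4: preds {n1,n3}: {n0,n1} ∩ {n0,n1,n3} = {n0,n1}; idom=n1
  n5: preds {n1,n3}: {n0,n1} ∩ {n0,n1,n3} = {n0,n1}; idom=n1
  n6: preds {n5,n7}: {n0,n1,n5} ∩ {n0,n1,n5,n6,n7} = {n0,n1,n5}; idom=n5
  n8: preds {n5,n6}: {n0,n1,n5} ∩ {n0,n1,n5,n6} = {n0,n1,n5}; idom=n5

Frontier:
  n1←n0: walk · to n0
  n1←n4: walk n4→n1 to n0
  n4←n1: walk · to n1
  n4←n3: walk n3 to n1
  n5←n1: walk · to n1
  n5←n3: walk n3 to n1
  n6←n5: walk · to n5
  n6←n7: walk n7→n6 to n5
  n8←n5: walk · to n5
  n8←n6: walk n6 to n5
  DF(n0)=∅
  DF(n1)={n1}
  DF(n2)=∅
  DF(n3)={n4,n5}
  DF(n4)={n1}
  DF(n5)=∅
  DF(n6)={n6,n8}
  DF(n7)={n6}
  DF(n8)=∅

φ for f: defs {n3,n6}
  DF⁺ = {n1,n4,n5,n6,n8}

Answer: ["n1", "n4", "n5", "n6", "n8"]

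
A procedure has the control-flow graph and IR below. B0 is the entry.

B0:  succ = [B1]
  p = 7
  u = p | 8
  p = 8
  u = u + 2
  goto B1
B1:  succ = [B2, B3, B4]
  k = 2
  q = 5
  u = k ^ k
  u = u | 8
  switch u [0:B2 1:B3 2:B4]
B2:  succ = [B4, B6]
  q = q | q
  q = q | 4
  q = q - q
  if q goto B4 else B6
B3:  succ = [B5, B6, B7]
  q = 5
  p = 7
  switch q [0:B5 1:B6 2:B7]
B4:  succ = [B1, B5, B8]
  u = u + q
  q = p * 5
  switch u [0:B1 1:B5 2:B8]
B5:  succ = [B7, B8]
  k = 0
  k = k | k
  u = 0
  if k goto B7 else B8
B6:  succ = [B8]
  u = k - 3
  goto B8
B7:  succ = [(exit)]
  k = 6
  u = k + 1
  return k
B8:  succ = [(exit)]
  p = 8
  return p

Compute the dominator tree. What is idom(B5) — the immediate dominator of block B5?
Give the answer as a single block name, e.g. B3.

idom tree: B1←B0 B2←B1 B3←B1 B4←B1 B5←B1 B6←B1 B7←B1 B8←B1
Dom∩ at merges:
  B1: preds {B0,B4}: {B0} ∩ {B0,B1,B4} = {B0}; idom=B0
  B4: preds {B1,B2}: {B0,B1} ∩ {B0,B1,B2} = {B0,B1}; idom=B1
  B5: preds {B3,B4}: {B0,B1,B3} ∩ {B0,B1,B4} = {B0,B1}; idom=B1
  B6: preds {B2,B3}: {B0,B1,B2} ∩ {B0,B1,B3} = {B0,B1}; idom=B1
  B7: preds {B3,B5}: {B0,B1,B3} ∩ {B0,B1,B5} = {B0,B1}; idom=B1
  B8: preds {B4,B5,B6}: {B0,B1,B4} ∩ {B0,B1,B5} ∩ {B0,B1,B6} = {B0,B1}; idom=B1

idom(B5) = B1

Answer: B1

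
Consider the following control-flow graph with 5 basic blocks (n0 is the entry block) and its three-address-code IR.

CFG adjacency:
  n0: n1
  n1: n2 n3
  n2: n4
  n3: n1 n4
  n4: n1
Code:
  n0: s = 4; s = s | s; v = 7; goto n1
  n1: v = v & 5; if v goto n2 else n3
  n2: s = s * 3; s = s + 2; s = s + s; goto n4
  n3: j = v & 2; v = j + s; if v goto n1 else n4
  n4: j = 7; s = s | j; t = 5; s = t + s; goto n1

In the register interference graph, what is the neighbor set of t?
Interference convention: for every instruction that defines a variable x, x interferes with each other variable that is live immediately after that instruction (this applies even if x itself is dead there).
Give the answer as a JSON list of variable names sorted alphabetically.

def/use:
  n0 def {s,v} use ∅
  n1 def {v} use {v}
  n2 def {s} use {s}
  n3 def {j,v} use {s,v}
  n4 def {j,s,t} use {s}

Liveness:
  live n0: ∅→{s,v}
  live n1: {s,v}→{s,v}
  live n2: {s,v}→{s,v}
  live n3: {s,v}→{s,v}
  live n4: {s,v}→{s,v}

Interference:
  j: {s,v}
  s: {j,t,v}
  t: {s,v}
  v: {j,s,t}

N(t) = ["s", "v"]

Answer: ["s", "v"]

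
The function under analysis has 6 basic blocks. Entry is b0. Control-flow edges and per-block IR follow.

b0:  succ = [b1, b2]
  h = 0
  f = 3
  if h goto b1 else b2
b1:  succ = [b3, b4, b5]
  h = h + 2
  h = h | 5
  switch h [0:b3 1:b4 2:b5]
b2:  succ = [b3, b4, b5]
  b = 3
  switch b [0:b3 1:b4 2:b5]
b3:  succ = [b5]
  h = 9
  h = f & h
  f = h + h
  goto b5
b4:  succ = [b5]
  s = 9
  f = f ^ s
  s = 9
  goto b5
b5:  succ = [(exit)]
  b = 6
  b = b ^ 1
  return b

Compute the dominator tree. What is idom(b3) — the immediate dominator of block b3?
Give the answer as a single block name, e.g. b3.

Answer: b0

Analysis:
idom tree: b1←b0 b2←b0 b3←b0 b4←b0 b5←b0
Dom at joins:
  b3: preds {b1,b2}: {b0,b1} ∩ {b0,b2} = {b0}; idom=b0
  b4: preds {b1,b2}: {b0,b1} ∩ {b0,b2} = {b0}; idom=b0
  b5: preds {b1,b2,b3,b4}: {b0,b1} ∩ {b0,b2} ∩ {b0,b3} ∩ {b0,b4} = {b0}; idom=b0

idom(b3) = b0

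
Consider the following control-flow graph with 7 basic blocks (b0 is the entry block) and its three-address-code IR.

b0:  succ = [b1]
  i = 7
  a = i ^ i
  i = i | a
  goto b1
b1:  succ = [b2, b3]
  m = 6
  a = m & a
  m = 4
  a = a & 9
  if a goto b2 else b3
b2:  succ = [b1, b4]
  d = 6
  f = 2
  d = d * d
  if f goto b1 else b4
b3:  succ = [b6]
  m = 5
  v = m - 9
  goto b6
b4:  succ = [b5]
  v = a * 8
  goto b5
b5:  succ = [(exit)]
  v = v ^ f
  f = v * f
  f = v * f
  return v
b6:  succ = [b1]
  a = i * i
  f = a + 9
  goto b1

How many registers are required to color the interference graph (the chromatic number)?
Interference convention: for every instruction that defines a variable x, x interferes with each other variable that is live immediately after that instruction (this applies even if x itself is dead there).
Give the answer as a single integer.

Per-block:
  b0: {a,i} / ∅
  b1: {a,m} / {a}
  b2: {d,f} / ∅
  b3: {m,v} / ∅
  b4: {v} / {a}
  b5: {f,v} / {f,v}
  b6: {a,f} / {i}

Live sets:
  live b0: ∅→{a,i}
  live b1: {a,i}→{a,i}
  live b2: {a,i}→{a,f,i}
  live b3: {i}→{i}
  live b4: {a,f}→{f,v}
  live b5: {f,v}→∅
  live b6: {i}→{a,i}

Conflict graph:
  a: {d,f,i,m}
  d: {a,f,i}
  f: {a,d,i,v}
  i: {a,d,f,m,v}
  m: {a,i}
  v: {f,i}

Chromatic number:
  lower bound: {a,d,f,i} mutually conflict ⇒ χ ≥ 4
  assign a→r1 d→r3 f→r2 i→r0 m→r2 v→r1 — no edge inside a register ⇒ χ ≤ 4
  χ = 4

Answer: 4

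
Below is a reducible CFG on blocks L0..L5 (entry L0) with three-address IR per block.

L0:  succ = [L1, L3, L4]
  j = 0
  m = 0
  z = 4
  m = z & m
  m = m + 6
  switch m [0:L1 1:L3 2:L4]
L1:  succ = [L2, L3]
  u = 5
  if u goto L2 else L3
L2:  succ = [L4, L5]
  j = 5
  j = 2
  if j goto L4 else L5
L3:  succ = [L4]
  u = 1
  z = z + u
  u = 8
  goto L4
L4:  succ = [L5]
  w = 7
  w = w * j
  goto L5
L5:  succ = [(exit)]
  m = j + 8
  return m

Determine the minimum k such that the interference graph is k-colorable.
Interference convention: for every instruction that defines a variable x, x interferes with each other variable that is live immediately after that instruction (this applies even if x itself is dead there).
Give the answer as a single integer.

Per-block:
  L0: {j,m,z} / ∅
  L1: {u} / ∅
  L2: {j} / ∅
  L3: {u,z} / {z}
  L4: {w} / {j}
  L5: {m} / {j}

Backward fixpoint:
  live L0: ∅→{j,z}
  live L1: {j,z}→{j,z}
  live L2: ∅→{j}
  live L3: {j,z}→{j}
  live L4: {j}→{j}
  live L5: {j}→∅

Interfere edges:
  j — {m,u,w,z}
  m — {j,z}
  u — {j,z}
  w — {j}
  z — {j,m,u}

Colouring:
  lower bound: {j,m,z} mutually conflict ⇒ χ ≥ 3
  assign j→R0 m→R2 u→R2 w→R1 z→R1 — no edge inside a register ⇒ χ ≤ 3
  χ = 3

Answer: 3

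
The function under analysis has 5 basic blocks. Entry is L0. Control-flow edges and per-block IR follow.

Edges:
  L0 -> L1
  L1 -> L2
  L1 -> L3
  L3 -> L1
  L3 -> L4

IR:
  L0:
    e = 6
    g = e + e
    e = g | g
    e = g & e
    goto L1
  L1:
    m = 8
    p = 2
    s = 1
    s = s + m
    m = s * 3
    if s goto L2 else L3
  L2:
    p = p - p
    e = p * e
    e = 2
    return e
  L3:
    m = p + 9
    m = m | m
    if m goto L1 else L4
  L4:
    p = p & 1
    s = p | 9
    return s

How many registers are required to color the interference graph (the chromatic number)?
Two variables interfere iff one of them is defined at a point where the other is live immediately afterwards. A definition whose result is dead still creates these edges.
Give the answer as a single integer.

def/use:
  L0 def {e,g} use ∅
  L1 def {m,p,s} use ∅
  L2 def {e,p} use {e,p}
  L3 def {m} use {p}
  L4 def {p,s} use {p}

Live sets:
  L0: in=∅ out={e}
  L1: in={e} out={e,p}
  L2: in={e,p} out=∅
  L3: in={e,p} out={e,p}
  L4: in={p} out=∅

Conflict graph:
  e: {g,m,p,s}
  g: {e}
  m: {e,p,s}
  p: {e,m,s}
  s: {e,m,p}

Chromatic number:
  lower bound: {e,m,p,s} mutually conflict ⇒ χ ≥ 4
  assign e→c0 g→c1 m→c1 p→c2 s→c3 — no edge inside a register ⇒ χ ≤ 4
  χ = 4

Answer: 4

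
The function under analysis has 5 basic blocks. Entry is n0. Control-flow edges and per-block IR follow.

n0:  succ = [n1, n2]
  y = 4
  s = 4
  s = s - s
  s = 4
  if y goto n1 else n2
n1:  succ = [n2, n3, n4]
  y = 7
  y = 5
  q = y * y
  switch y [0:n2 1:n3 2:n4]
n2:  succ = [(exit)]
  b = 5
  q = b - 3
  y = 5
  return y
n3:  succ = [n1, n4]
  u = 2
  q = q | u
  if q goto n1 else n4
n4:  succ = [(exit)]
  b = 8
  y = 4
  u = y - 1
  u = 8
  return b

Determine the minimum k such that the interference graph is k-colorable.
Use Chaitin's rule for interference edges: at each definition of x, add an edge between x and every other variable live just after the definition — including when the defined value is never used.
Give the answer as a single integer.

Answer: 2

Analysis:
def/use:
  n0: {s,y} / ∅
  n1: {q,y} / ∅
  n2: {b,q,y} / ∅
  n3: {q,u} / {q}
  n4: {b,u,y} / ∅

Backward fixpoint:
  n0: in=∅ out=∅
  n1: in=∅ out={q}
  n2: in=∅ out=∅
  n3: in={q} out=∅
  n4: in=∅ out=∅

Conflict graph:
  b↔{u,y}
  q↔{u,y}
  s↔{y}
  u↔{b,q}
  y↔{b,q,s}

Registers:
  clique {b,u} ⇒ need ≥ 2
  2-colouring: c0={u,y}  c1={b,q,s}
  χ = 2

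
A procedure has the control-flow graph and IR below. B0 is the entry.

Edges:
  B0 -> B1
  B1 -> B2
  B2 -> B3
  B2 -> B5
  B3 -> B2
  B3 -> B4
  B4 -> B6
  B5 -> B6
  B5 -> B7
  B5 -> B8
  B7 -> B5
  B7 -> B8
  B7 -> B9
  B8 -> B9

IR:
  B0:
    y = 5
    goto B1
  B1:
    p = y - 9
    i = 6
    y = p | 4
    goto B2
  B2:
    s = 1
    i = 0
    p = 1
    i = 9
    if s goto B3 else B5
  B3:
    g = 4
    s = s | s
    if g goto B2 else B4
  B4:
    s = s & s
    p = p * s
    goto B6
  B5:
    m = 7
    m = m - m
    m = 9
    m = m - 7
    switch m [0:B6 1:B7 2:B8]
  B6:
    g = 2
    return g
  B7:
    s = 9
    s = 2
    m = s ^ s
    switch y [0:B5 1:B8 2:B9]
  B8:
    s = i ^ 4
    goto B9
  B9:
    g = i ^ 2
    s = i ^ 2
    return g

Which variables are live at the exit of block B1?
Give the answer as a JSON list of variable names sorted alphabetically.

Answer: ["y"]

Derivation:
Block summaries:
  B0: {y} / ∅
  B1: {i,p,y} / {y}
  B2: {i,p,s} / ∅
  B3: {g,s} / {s}
  B4: {p,s} / {p,s}
  B5: {m} / ∅
  B6: {g} / ∅
  B7: {m,s} / {y}
  B8: {s} / {i}
  B9: {g,s} / {i}

Liveness:
  B0 li=∅ lo={y}
  B1 li={y} lo={y}
  B2 li={y} lo={i,p,s,y}
  B3 li={p,s,y} lo={p,s,y}
  B4 li={p,s} lo=∅
  B5 li={i,y} lo={i,y}
  B6 li=∅ lo=∅
  B7 li={i,y} lo={i,y}
  B8 li={i} lo={i}
  B9 li={i} lo=∅

live-out(B1) = ["y"]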